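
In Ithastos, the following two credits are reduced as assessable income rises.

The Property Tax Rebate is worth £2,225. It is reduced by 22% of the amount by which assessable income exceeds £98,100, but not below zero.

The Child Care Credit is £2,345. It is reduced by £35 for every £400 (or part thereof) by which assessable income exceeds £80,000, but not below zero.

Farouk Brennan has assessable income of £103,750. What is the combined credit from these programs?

£1,227

Property Tax Rebate: 22% of the £5,650 excess over £98,100 is £1,243; credit = £2,225 − £1,243 = £982.
Child Care Credit: income exceeds £80,000 by £23,750, which is 60 full-or-partial £400 increments; reduction = 60 × £35 = £2,100, leaving £245.
Total: £982 + £245 = £1,227.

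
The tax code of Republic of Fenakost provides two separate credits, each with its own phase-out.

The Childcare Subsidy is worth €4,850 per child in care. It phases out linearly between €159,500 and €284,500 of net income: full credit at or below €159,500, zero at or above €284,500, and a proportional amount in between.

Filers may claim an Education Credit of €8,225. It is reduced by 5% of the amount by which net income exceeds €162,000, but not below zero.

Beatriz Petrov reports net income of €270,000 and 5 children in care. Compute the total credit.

€5,638

Childcare Subsidy: base = 5 × €4,850 = €24,250. €270,000 is €110,500 into a €125,000 phase-out range, leaving 14,500/125,000 of the credit: €24,250 × 14,500/125,000 = €2,813.
Education Credit: 5% of the €108,000 excess over €162,000 is €5,400; credit = €8,225 − €5,400 = €2,825.
Total: €2,813 + €2,825 = €5,638.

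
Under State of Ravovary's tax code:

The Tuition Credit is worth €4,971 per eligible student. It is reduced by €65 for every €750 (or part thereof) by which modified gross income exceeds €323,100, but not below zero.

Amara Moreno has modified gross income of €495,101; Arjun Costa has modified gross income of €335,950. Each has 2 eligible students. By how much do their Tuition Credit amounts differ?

€8,772

Amara (€495,101): Tuition Credit: base = 2 × €4,971 = €9,942. income exceeds €323,100 by €172,001 → 230 increments × €65 = €14,950 ≥ base, so the credit is €0.
Arjun (€335,950): Tuition Credit: base = 2 × €4,971 = €9,942. income exceeds €323,100 by €12,850, which is 18 full-or-partial €750 increments; reduction = 18 × €65 = €1,170, leaving €8,772.
Difference: |€0 − €8,772| = €8,772.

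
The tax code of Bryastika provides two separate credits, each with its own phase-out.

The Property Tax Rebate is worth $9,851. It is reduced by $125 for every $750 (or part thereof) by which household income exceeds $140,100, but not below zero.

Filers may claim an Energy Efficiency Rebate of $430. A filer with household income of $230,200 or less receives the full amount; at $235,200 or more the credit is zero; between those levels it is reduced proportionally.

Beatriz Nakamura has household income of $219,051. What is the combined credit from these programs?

Property Tax Rebate: income exceeds $140,100 by $78,951 → 106 increments × $125 = $13,250 ≥ base, so the credit is $0.
Energy Efficiency Rebate: $219,051 is at or below the $230,200 threshold, so the full $430 applies.
Total: $0 + $430 = $430.

$430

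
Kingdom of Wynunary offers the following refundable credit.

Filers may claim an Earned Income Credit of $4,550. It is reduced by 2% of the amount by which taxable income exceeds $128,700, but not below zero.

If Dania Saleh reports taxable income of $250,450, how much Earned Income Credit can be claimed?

Earned Income Credit: 2% of the $121,750 excess over $128,700 is $2,435; credit = $4,550 − $2,435 = $2,115.

$2,115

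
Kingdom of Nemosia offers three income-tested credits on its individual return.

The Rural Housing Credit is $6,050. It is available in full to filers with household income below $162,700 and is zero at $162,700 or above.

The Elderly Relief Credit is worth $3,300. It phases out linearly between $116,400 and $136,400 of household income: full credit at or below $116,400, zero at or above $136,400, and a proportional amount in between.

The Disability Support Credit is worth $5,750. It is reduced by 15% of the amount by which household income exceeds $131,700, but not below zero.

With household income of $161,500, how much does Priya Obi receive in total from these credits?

Rural Housing Credit: $161,500 is below the $162,700 cutoff, so the full $6,050 applies.
Elderly Relief Credit: $161,500 is at or above $136,400, so the credit is $0.
Disability Support Credit: 15% of the $29,800 excess over $131,700 is $4,470; credit = $5,750 − $4,470 = $1,280.
Total: $6,050 + $0 + $1,280 = $7,330.

$7,330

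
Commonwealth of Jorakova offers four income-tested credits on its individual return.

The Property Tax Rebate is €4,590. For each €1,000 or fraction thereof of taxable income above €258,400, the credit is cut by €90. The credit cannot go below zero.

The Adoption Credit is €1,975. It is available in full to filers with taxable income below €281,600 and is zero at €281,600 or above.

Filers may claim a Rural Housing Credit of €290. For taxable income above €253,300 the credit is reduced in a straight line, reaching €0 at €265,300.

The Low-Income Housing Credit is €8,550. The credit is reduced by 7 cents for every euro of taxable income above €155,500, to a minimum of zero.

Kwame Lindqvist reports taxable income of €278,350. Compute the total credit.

Property Tax Rebate: income exceeds €258,400 by €19,950, which is 20 full-or-partial €1,000 increments; reduction = 20 × €90 = €1,800, leaving €2,790.
Adoption Credit: €278,350 is below the €281,600 cutoff, so the full €1,975 applies.
Rural Housing Credit: €278,350 is at or above €265,300, so the credit is €0.
Low-Income Housing Credit: 7% of the €122,850 excess over €155,500 is €8,599.50 ≥ base, so the credit is €0.
Total: €2,790 + €1,975 + €0 + €0 = €4,765.

€4,765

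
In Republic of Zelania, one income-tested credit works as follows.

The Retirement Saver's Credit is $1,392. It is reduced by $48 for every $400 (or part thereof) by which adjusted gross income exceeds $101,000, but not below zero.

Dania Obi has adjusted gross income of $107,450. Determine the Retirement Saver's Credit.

Retirement Saver's Credit: income exceeds $101,000 by $6,450, which is 17 full-or-partial $400 increments; reduction = 17 × $48 = $816, leaving $576.

$576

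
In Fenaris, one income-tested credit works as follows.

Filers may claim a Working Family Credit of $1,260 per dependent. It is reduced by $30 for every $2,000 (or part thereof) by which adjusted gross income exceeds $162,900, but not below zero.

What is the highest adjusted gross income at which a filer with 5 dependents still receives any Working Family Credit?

$580,900

Full credit = 5 × $1,260 = $6,300.
After 209 increments the reduction is 209 × $30 = $6,270, leaving $30; one more increment wipes it out. Increment 209 ends at excess 209 × $2,000 = $418,000, so the highest qualifying income is $162,900 + $418,000 = $580,900.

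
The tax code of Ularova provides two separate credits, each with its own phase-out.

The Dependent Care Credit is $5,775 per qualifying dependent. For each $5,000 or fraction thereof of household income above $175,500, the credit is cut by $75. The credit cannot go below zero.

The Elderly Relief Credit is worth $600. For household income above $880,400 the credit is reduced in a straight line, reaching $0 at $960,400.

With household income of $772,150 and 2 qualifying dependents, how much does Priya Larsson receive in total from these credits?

Dependent Care Credit: base = 2 × $5,775 = $11,550. income exceeds $175,500 by $596,650, which is 120 full-or-partial $5,000 increments; reduction = 120 × $75 = $9,000, leaving $2,550.
Elderly Relief Credit: $772,150 is at or below the $880,400 threshold, so the full $600 applies.
Total: $2,550 + $600 = $3,150.

$3,150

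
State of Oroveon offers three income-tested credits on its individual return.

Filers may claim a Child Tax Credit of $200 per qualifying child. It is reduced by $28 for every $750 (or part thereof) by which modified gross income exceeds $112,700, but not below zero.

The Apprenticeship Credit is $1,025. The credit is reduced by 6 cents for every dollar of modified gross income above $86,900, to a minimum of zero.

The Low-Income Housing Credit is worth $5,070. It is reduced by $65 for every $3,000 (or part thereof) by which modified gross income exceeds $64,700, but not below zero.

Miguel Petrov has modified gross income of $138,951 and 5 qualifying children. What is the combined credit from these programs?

Child Tax Credit: base = 5 × $200 = $1,000. income exceeds $112,700 by $26,251 → 36 increments × $28 = $1,008 ≥ base, so the credit is $0.
Apprenticeship Credit: 6% of the $52,051 excess over $86,900 is $3,123.06 ≥ base, so the credit is $0.
Low-Income Housing Credit: income exceeds $64,700 by $74,251, which is 25 full-or-partial $3,000 increments; reduction = 25 × $65 = $1,625, leaving $3,445.
Total: $0 + $0 + $3,445 = $3,445.

$3,445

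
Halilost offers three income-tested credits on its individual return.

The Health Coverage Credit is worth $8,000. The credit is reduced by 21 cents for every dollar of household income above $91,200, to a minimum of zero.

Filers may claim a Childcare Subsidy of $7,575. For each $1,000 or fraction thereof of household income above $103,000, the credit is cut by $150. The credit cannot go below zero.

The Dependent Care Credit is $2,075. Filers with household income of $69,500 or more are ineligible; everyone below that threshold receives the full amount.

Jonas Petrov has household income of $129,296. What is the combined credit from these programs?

$3,525

Health Coverage Credit: 21% of the $38,096 excess over $91,200 is $8,000.16 ≥ base, so the credit is $0.
Childcare Subsidy: income exceeds $103,000 by $26,296, which is 27 full-or-partial $1,000 increments; reduction = 27 × $150 = $4,050, leaving $3,525.
Dependent Care Credit: $129,296 meets or exceeds the $69,500 cutoff, so the credit is $0.
Total: $0 + $3,525 + $0 = $3,525.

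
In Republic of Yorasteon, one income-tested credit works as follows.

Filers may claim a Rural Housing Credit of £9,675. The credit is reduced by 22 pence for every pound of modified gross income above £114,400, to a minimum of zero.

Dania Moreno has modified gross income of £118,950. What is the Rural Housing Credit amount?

£8,674

Rural Housing Credit: 22% of the £4,550 excess over £114,400 is £1,001; credit = £9,675 − £1,001 = £8,674.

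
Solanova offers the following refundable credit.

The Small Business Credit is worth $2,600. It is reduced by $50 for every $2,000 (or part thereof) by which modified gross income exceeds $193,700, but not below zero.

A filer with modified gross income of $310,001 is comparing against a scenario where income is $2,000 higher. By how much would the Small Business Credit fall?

At $310,001 — income exceeds $193,700 by $116,301 → 59 increments × $50 = $2,950 ≥ base, so the credit is $0.
At $312,001 — income exceeds $193,700 by $118,301 → 60 increments × $50 = $3,000 ≥ base, so the credit is $0.
Lost: $0 − $0 = $0.

$0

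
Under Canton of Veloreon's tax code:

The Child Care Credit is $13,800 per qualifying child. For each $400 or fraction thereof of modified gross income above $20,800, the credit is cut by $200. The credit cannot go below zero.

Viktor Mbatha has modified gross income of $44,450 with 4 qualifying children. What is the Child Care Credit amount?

$43,200

Child Care Credit: base = 4 × $13,800 = $55,200. income exceeds $20,800 by $23,650, which is 60 full-or-partial $400 increments; reduction = 60 × $200 = $12,000, leaving $43,200.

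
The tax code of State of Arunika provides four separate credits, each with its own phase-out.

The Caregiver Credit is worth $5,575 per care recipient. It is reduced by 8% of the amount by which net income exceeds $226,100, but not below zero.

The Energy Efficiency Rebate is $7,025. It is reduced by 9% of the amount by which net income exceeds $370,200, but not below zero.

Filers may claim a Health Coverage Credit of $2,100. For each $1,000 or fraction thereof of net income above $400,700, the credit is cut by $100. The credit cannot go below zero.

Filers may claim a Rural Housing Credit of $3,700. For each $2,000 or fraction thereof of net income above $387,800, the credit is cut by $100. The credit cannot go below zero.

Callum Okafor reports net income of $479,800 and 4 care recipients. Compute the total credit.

Caregiver Credit: base = 4 × $5,575 = $22,300. 8% of the $253,700 excess over $226,100 is $20,296; credit = $22,300 − $20,296 = $2,004.
Energy Efficiency Rebate: 9% of the $109,600 excess over $370,200 is $9,864 ≥ base, so the credit is $0.
Health Coverage Credit: income exceeds $400,700 by $79,100 → 80 increments × $100 = $8,000 ≥ base, so the credit is $0.
Rural Housing Credit: income exceeds $387,800 by $92,000 → 46 increments × $100 = $4,600 ≥ base, so the credit is $0.
Total: $2,004 + $0 + $0 + $0 = $2,004.

$2,004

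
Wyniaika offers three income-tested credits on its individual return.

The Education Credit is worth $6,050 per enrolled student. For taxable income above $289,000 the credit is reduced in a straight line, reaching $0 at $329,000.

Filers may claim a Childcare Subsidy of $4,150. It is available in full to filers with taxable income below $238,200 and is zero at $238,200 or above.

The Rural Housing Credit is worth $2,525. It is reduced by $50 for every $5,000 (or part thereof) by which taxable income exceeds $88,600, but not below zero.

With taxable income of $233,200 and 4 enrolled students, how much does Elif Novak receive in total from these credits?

Education Credit: base = 4 × $6,050 = $24,200. $233,200 is at or below the $289,000 threshold, so the full $24,200 applies.
Childcare Subsidy: $233,200 is below the $238,200 cutoff, so the full $4,150 applies.
Rural Housing Credit: income exceeds $88,600 by $144,600, which is 29 full-or-partial $5,000 increments; reduction = 29 × $50 = $1,450, leaving $1,075.
Total: $24,200 + $4,150 + $1,075 = $29,425.

$29,425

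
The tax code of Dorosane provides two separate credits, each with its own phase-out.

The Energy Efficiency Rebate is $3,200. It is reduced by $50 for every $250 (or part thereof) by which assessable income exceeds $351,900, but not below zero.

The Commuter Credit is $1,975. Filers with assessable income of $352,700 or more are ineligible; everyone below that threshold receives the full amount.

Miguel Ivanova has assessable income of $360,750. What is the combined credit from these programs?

$1,400

Energy Efficiency Rebate: income exceeds $351,900 by $8,850, which is 36 full-or-partial $250 increments; reduction = 36 × $50 = $1,800, leaving $1,400.
Commuter Credit: $360,750 meets or exceeds the $352,700 cutoff, so the credit is $0.
Total: $1,400 + $0 = $1,400.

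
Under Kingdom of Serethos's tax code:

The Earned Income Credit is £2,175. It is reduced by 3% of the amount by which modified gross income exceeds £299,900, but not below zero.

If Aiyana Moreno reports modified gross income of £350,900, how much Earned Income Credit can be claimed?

£645

Earned Income Credit: 3% of the £51,000 excess over £299,900 is £1,530; credit = £2,175 − £1,530 = £645.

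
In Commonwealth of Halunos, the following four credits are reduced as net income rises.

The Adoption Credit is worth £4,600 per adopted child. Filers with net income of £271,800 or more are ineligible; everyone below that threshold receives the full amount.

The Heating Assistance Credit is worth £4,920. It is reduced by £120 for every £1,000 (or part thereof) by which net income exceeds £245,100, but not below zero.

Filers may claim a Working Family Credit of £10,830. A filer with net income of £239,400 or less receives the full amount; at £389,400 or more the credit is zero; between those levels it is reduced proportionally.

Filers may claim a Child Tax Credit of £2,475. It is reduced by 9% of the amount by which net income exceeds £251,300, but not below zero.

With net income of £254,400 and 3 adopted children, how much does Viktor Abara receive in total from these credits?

£29,463

Adoption Credit: base = 3 × £4,600 = £13,800. £254,400 is below the £271,800 cutoff, so the full £13,800 applies.
Heating Assistance Credit: income exceeds £245,100 by £9,300, which is 10 full-or-partial £1,000 increments; reduction = 10 × £120 = £1,200, leaving £3,720.
Working Family Credit: £254,400 is £15,000 into a £150,000 phase-out range, leaving 135,000/150,000 of the credit: £10,830 × 135,000/150,000 = £9,747.
Child Tax Credit: 9% of the £3,100 excess over £251,300 is £279; credit = £2,475 − £279 = £2,196.
Total: £13,800 + £3,720 + £9,747 + £2,196 = £29,463.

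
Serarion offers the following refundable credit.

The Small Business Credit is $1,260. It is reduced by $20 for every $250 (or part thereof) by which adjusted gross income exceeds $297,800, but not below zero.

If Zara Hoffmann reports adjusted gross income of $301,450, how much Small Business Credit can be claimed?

Small Business Credit: income exceeds $297,800 by $3,650, which is 15 full-or-partial $250 increments; reduction = 15 × $20 = $300, leaving $960.

$960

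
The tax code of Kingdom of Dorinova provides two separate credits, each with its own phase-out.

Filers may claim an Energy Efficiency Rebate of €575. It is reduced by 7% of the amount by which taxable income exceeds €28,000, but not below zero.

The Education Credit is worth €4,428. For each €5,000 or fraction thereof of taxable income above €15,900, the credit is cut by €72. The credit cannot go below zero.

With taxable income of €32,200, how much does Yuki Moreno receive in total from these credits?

Energy Efficiency Rebate: 7% of the €4,200 excess over €28,000 is €294; credit = €575 − €294 = €281.
Education Credit: income exceeds €15,900 by €16,300, which is 4 full-or-partial €5,000 increments; reduction = 4 × €72 = €288, leaving €4,140.
Total: €281 + €4,140 = €4,421.

€4,421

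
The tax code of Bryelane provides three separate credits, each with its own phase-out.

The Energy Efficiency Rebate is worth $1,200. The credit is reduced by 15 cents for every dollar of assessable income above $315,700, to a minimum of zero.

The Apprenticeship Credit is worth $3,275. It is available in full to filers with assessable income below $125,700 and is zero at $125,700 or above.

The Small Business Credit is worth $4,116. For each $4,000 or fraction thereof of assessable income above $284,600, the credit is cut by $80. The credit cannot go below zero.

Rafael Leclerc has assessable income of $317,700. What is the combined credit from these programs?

$4,296

Energy Efficiency Rebate: 15% of the $2,000 excess over $315,700 is $300; credit = $1,200 − $300 = $900.
Apprenticeship Credit: $317,700 meets or exceeds the $125,700 cutoff, so the credit is $0.
Small Business Credit: income exceeds $284,600 by $33,100, which is 9 full-or-partial $4,000 increments; reduction = 9 × $80 = $720, leaving $3,396.
Total: $900 + $0 + $3,396 = $4,296.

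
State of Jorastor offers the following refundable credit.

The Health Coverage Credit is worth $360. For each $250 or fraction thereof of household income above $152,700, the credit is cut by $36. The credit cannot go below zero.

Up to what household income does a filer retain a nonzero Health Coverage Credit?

After 9 increments the reduction is 9 × $36 = $324, leaving $36; one more increment wipes it out. Increment 9 ends at excess 9 × $250 = $2,250, so the highest qualifying income is $152,700 + $2,250 = $154,950.

$154,950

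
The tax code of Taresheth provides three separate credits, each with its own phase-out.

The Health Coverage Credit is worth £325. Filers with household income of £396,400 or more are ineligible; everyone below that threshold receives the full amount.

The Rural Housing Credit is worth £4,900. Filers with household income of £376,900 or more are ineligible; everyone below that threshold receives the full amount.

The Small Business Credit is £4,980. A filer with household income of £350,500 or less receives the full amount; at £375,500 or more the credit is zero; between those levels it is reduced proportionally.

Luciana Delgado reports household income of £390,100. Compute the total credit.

Health Coverage Credit: £390,100 is below the £396,400 cutoff, so the full £325 applies.
Rural Housing Credit: £390,100 meets or exceeds the £376,900 cutoff, so the credit is £0.
Small Business Credit: £390,100 is at or above £375,500, so the credit is £0.
Total: £325 + £0 + £0 = £325.

£325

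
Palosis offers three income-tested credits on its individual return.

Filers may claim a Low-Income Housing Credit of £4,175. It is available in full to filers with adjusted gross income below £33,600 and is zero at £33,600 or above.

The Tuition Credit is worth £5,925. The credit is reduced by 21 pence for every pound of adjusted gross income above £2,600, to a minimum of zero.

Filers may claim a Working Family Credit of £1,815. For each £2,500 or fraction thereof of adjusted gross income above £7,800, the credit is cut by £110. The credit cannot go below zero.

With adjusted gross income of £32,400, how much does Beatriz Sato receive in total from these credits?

Low-Income Housing Credit: £32,400 is below the £33,600 cutoff, so the full £4,175 applies.
Tuition Credit: 21% of the £29,800 excess over £2,600 is £6,258 ≥ base, so the credit is £0.
Working Family Credit: income exceeds £7,800 by £24,600, which is 10 full-or-partial £2,500 increments; reduction = 10 × £110 = £1,100, leaving £715.
Total: £4,175 + £0 + £715 = £4,890.

£4,890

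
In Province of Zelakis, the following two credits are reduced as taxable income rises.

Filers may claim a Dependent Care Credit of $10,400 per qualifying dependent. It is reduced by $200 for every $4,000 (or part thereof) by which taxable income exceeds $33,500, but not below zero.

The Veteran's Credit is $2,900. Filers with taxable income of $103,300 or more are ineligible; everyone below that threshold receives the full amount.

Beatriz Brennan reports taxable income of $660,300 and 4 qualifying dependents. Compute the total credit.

$10,200

Dependent Care Credit: base = 4 × $10,400 = $41,600. income exceeds $33,500 by $626,800, which is 157 full-or-partial $4,000 increments; reduction = 157 × $200 = $31,400, leaving $10,200.
Veteran's Credit: $660,300 meets or exceeds the $103,300 cutoff, so the credit is $0.
Total: $10,200 + $0 = $10,200.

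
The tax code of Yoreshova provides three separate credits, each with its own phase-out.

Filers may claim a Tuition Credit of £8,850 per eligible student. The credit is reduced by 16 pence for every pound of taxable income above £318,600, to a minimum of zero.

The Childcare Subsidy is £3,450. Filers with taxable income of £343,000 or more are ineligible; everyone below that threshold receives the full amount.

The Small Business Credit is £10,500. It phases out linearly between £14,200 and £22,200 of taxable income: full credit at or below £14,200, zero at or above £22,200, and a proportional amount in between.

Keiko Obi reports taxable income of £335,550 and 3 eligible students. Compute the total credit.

Tuition Credit: base = 3 × £8,850 = £26,550. 16% of the £16,950 excess over £318,600 is £2,712; credit = £26,550 − £2,712 = £23,838.
Childcare Subsidy: £335,550 is below the £343,000 cutoff, so the full £3,450 applies.
Small Business Credit: £335,550 is at or above £22,200, so the credit is £0.
Total: £23,838 + £3,450 + £0 = £27,288.

£27,288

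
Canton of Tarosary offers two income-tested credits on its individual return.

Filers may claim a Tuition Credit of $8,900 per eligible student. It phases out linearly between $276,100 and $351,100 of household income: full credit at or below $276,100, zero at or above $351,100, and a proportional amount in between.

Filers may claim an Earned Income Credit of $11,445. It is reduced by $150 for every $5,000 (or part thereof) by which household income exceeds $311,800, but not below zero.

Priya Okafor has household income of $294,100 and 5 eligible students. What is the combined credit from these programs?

$45,265

Tuition Credit: base = 5 × $8,900 = $44,500. $294,100 is $18,000 into a $75,000 phase-out range, leaving 57,000/75,000 of the credit: $44,500 × 57,000/75,000 = $33,820.
Earned Income Credit: $294,100 is at or below the $311,800 threshold, so the full $11,445 applies.
Total: $33,820 + $11,445 = $45,265.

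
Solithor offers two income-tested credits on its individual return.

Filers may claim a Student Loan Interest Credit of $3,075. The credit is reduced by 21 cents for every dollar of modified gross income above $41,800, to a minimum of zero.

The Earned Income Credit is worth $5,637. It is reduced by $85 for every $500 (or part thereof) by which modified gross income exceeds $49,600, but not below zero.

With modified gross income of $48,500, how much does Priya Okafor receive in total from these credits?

$7,305

Student Loan Interest Credit: 21% of the $6,700 excess over $41,800 is $1,407; credit = $3,075 − $1,407 = $1,668.
Earned Income Credit: $48,500 is at or below the $49,600 threshold, so the full $5,637 applies.
Total: $1,668 + $5,637 = $7,305.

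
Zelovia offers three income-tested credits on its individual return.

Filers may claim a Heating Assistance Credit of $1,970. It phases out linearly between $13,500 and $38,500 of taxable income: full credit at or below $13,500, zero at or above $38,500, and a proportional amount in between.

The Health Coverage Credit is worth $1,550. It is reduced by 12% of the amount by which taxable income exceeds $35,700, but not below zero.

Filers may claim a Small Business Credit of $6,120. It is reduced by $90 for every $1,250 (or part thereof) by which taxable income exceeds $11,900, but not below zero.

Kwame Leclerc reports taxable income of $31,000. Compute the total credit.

Heating Assistance Credit: $31,000 is $17,500 into a $25,000 phase-out range, leaving 7,500/25,000 of the credit: $1,970 × 7,500/25,000 = $591.
Health Coverage Credit: $31,000 is at or below the $35,700 threshold, so the full $1,550 applies.
Small Business Credit: income exceeds $11,900 by $19,100, which is 16 full-or-partial $1,250 increments; reduction = 16 × $90 = $1,440, leaving $4,680.
Total: $591 + $1,550 + $4,680 = $6,821.

$6,821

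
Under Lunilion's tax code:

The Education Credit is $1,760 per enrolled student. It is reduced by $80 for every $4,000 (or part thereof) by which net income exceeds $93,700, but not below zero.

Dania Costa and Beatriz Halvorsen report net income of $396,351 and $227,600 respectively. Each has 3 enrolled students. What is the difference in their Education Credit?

Dania ($396,351): Education Credit: base = 3 × $1,760 = $5,280. income exceeds $93,700 by $302,651 → 76 increments × $80 = $6,080 ≥ base, so the credit is $0.
Beatriz ($227,600): Education Credit: base = 3 × $1,760 = $5,280. income exceeds $93,700 by $133,900, which is 34 full-or-partial $4,000 increments; reduction = 34 × $80 = $2,720, leaving $2,560.
Difference: |$0 − $2,560| = $2,560.

$2,560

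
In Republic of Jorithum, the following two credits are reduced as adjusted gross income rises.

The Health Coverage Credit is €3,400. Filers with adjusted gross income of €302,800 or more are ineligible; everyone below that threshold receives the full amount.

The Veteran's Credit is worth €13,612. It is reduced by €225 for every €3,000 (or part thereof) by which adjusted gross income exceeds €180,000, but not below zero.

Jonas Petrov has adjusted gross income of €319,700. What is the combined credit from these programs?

€3,037

Health Coverage Credit: €319,700 meets or exceeds the €302,800 cutoff, so the credit is €0.
Veteran's Credit: income exceeds €180,000 by €139,700, which is 47 full-or-partial €3,000 increments; reduction = 47 × €225 = €10,575, leaving €3,037.
Total: €0 + €3,037 = €3,037.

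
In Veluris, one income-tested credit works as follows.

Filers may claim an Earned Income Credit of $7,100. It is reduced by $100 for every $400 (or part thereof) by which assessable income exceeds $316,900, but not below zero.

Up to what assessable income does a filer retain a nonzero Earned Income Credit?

After 70 increments the reduction is 70 × $100 = $7,000, leaving $100; one more increment wipes it out. Increment 70 ends at excess 70 × $400 = $28,000, so the highest qualifying income is $316,900 + $28,000 = $344,900.

$344,900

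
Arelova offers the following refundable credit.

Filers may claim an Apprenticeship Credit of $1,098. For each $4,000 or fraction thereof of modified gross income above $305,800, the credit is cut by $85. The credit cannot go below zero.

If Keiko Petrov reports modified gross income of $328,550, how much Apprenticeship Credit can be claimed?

Apprenticeship Credit: income exceeds $305,800 by $22,750, which is 6 full-or-partial $4,000 increments; reduction = 6 × $85 = $510, leaving $588.

$588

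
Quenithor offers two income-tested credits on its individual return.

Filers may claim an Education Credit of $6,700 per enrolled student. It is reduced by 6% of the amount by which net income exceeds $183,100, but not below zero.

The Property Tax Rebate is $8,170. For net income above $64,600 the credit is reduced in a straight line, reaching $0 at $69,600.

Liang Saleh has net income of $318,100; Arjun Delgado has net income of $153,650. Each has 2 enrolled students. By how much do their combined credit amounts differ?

Liang ($318,100): Education Credit: base = 2 × $6,700 = $13,400. 6% of the $135,000 excess over $183,100 is $8,100; credit = $13,400 − $8,100 = $5,300. Property Tax Rebate: $318,100 is at or above $69,600, so the credit is $0. total $5,300 + $0 = $5,300
Arjun ($153,650): Education Credit: base = 2 × $6,700 = $13,400. $153,650 is at or below the $183,100 threshold, so the full $13,400 applies. Property Tax Rebate: $153,650 is at or above $69,600, so the credit is $0. total $13,400 + $0 = $13,400
Difference: |$5,300 − $13,400| = $8,100.

$8,100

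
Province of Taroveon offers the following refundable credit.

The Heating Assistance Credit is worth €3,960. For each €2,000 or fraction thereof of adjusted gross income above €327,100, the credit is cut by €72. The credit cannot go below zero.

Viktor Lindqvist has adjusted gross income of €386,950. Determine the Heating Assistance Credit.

€1,800

Heating Assistance Credit: income exceeds €327,100 by €59,850, which is 30 full-or-partial €2,000 increments; reduction = 30 × €72 = €2,160, leaving €1,800.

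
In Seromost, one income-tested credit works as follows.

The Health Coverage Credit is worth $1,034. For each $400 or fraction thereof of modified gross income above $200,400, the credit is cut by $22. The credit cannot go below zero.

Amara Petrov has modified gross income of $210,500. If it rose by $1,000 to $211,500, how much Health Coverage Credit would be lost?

At $210,500 — income exceeds $200,400 by $10,100, which is 26 full-or-partial $400 increments; reduction = 26 × $22 = $572, leaving $462.
At $211,500 — income exceeds $200,400 by $11,100, which is 28 full-or-partial $400 increments; reduction = 28 × $22 = $616, leaving $418.
Lost: $462 − $418 = $44.

$44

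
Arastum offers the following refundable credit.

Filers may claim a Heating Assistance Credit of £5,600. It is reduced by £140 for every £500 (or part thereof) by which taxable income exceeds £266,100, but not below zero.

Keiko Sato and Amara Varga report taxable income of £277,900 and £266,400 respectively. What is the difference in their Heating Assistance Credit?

Keiko (£277,900): Heating Assistance Credit: income exceeds £266,100 by £11,800, which is 24 full-or-partial £500 increments; reduction = 24 × £140 = £3,360, leaving £2,240.
Amara (£266,400): Heating Assistance Credit: income exceeds £266,100 by £300, which is 1 full-or-partial £500 increment; reduction = 1 × £140 = £140, leaving £5,460.
Difference: |£2,240 − £5,460| = £3,220.

£3,220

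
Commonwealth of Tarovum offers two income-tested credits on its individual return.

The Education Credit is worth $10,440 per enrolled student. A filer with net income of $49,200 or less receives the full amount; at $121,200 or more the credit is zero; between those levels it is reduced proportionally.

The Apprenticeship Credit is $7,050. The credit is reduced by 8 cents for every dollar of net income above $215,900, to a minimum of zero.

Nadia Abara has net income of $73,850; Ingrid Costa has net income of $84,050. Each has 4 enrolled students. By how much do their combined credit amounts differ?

$5,916

Nadia ($73,850): Education Credit: base = 4 × $10,440 = $41,760. $73,850 is $24,650 into a $72,000 phase-out range, leaving 47,350/72,000 of the credit: $41,760 × 47,350/72,000 = $27,463. Apprenticeship Credit: $73,850 is at or below the $215,900 threshold, so the full $7,050 applies. total $27,463 + $7,050 = $34,513
Ingrid ($84,050): Education Credit: base = 4 × $10,440 = $41,760. $84,050 is $34,850 into a $72,000 phase-out range, leaving 37,150/72,000 of the credit: $41,760 × 37,150/72,000 = $21,547. Apprenticeship Credit: $84,050 is at or below the $215,900 threshold, so the full $7,050 applies. total $21,547 + $7,050 = $28,597
Difference: |$34,513 − $28,597| = $5,916.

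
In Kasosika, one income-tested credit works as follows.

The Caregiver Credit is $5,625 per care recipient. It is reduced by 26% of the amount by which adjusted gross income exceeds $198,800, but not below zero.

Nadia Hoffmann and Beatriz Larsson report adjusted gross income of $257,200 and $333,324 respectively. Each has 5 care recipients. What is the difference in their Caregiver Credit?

Nadia ($257,200): Caregiver Credit: base = 5 × $5,625 = $28,125. 26% of the $58,400 excess over $198,800 is $15,184; credit = $28,125 − $15,184 = $12,941.
Beatriz ($333,324): Caregiver Credit: base = 5 × $5,625 = $28,125. 26% of the $134,524 excess over $198,800 is $34,976.24 ≥ base, so the credit is $0.
Difference: |$12,941 − $0| = $12,941.

$12,941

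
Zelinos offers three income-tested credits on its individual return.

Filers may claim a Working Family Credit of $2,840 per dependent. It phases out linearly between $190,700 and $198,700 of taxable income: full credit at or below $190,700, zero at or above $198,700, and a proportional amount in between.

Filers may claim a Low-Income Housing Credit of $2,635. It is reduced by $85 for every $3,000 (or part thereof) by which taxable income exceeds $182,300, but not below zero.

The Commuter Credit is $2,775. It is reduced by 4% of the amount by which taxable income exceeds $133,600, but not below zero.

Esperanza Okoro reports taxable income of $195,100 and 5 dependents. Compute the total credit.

Working Family Credit: base = 5 × $2,840 = $14,200. $195,100 is $4,400 into a $8,000 phase-out range, leaving 3,600/8,000 of the credit: $14,200 × 3,600/8,000 = $6,390.
Low-Income Housing Credit: income exceeds $182,300 by $12,800, which is 5 full-or-partial $3,000 increments; reduction = 5 × $85 = $425, leaving $2,210.
Commuter Credit: 4% of the $61,500 excess over $133,600 is $2,460; credit = $2,775 − $2,460 = $315.
Total: $6,390 + $2,210 + $315 = $8,915.

$8,915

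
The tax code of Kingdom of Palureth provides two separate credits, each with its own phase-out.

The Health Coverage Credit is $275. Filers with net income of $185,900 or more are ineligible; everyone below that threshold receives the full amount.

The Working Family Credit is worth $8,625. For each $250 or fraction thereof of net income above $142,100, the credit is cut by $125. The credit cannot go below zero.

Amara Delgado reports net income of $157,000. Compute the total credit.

$1,400

Health Coverage Credit: $157,000 is below the $185,900 cutoff, so the full $275 applies.
Working Family Credit: income exceeds $142,100 by $14,900, which is 60 full-or-partial $250 increments; reduction = 60 × $125 = $7,500, leaving $1,125.
Total: $275 + $1,125 = $1,400.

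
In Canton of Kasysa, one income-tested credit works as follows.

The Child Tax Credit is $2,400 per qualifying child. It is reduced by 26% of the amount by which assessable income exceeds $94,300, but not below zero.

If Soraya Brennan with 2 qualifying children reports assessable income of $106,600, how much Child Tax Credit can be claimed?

Child Tax Credit: base = 2 × $2,400 = $4,800. 26% of the $12,300 excess over $94,300 is $3,198; credit = $4,800 − $3,198 = $1,602.

$1,602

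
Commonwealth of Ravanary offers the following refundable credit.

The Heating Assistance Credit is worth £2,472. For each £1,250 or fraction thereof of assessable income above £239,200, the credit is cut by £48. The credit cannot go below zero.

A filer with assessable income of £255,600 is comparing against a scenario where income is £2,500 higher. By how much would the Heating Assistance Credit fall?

At £255,600 — income exceeds £239,200 by £16,400, which is 14 full-or-partial £1,250 increments; reduction = 14 × £48 = £672, leaving £1,800.
At £258,100 — income exceeds £239,200 by £18,900, which is 16 full-or-partial £1,250 increments; reduction = 16 × £48 = £768, leaving £1,704.
Lost: £1,800 − £1,704 = £96.

£96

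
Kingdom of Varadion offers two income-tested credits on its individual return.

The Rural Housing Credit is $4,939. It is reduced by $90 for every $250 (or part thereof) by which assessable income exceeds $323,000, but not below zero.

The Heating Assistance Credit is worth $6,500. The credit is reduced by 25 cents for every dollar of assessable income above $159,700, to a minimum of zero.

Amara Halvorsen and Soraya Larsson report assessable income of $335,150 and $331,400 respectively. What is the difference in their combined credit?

Amara ($335,150): Rural Housing Credit: income exceeds $323,000 by $12,150, which is 49 full-or-partial $250 increments; reduction = 49 × $90 = $4,410, leaving $529. Heating Assistance Credit: 25% of the $175,450 excess over $159,700 is $43,862.50 ≥ base, so the credit is $0. total $529 + $0 = $529
Soraya ($331,400): Rural Housing Credit: income exceeds $323,000 by $8,400, which is 34 full-or-partial $250 increments; reduction = 34 × $90 = $3,060, leaving $1,879. Heating Assistance Credit: 25% of the $171,700 excess over $159,700 is $42,925 ≥ base, so the credit is $0. total $1,879 + $0 = $1,879
Difference: |$529 − $1,879| = $1,350.

$1,350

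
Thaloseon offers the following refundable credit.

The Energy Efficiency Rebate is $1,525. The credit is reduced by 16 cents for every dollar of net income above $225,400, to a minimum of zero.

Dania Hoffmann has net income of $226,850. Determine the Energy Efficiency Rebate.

$1,293

Energy Efficiency Rebate: 16% of the $1,450 excess over $225,400 is $232; credit = $1,525 − $232 = $1,293.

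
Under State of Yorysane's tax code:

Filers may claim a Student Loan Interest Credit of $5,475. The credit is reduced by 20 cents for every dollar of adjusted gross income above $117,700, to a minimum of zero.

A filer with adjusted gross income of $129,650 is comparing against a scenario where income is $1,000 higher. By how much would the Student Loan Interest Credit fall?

$200

At $129,650 — 20% of the $11,950 excess over $117,700 is $2,390; credit = $5,475 − $2,390 = $3,085.
At $130,650 — 20% of the $12,950 excess over $117,700 is $2,590; credit = $5,475 − $2,590 = $2,885.
Lost: $3,085 − $2,885 = $200.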